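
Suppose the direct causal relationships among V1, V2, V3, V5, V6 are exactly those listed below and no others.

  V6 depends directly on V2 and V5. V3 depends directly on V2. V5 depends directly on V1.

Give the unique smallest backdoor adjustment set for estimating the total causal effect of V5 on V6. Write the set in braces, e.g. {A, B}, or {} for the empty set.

{}

Variables eligible for adjustment (non-descendants of V5, excluding V5 and V6): {V1, V2, V3}.
Backdoor paths from V5 to V6:
  (none)
With no backdoor paths the empty set already satisfies the criterion, and it is trivially minimal.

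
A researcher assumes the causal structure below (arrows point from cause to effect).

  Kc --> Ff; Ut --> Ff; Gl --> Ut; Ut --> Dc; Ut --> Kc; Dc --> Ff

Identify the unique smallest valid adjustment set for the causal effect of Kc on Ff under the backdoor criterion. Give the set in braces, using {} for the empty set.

Variables eligible for adjustment (non-descendants of Kc, excluding Kc and Ff): {Dc, Gl, Ut}.
Backdoor paths from Kc to Ff:
  P1: Kc <- Ut -> Dc -> Ff
  P2: Kc <- Ut -> Ff
The empty set is not sufficient: P1 (Kc <- Ut -> Dc -> Ff) has no collider blocking it and no conditioned non-collider, so it is open.
Try {Ut}:
  P1: blocked at fork node Ut ∈ conditioning set.
  P2: blocked at fork node Ut ∈ conditioning set.
{Ut} contains no descendant of Kc and blocks every backdoor path.
No other singleton works — e.g. {Gl} leaves P1 open — so {Ut} is the unique smallest valid adjustment set.

{Ut}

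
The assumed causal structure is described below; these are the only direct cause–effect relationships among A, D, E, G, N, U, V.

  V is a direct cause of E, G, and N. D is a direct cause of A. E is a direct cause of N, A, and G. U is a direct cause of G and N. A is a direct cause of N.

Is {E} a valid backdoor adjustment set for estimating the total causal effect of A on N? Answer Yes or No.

Yes

Backdoor paths from A to N (paths whose first edge points into A):
  P1: A <- E <- V -> G <- U -> N
  P2: A <- E <- V -> N
  P3: A <- E -> G <- U -> N
  P4: A <- E -> G <- V -> N
  P5: A <- E -> N
Condition 1 (no descendant of A in the set): holds — descendants of A are {N}; none are in {E}.
Condition 2 (every backdoor path blocked by {E}):
  P1: blocked at chain node E ∈ conditioning set.
  P2: blocked at chain node E ∈ conditioning set.
  P3: blocked at fork node E ∈ conditioning set.
  P4: blocked at fork node E ∈ conditioning set.
  P5: blocked at fork node E ∈ conditioning set.
{E} satisfies the backdoor criterion.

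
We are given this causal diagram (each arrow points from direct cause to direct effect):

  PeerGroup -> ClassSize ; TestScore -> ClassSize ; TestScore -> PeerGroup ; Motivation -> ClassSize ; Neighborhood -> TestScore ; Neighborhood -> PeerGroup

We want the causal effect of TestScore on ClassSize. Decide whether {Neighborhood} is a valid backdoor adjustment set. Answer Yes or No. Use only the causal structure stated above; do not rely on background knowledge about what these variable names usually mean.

Backdoor paths from TestScore to ClassSize (paths whose first edge points into TestScore):
  P1: TestScore <- Neighborhood -> PeerGroup -> ClassSize
Condition 1 (no descendant of TestScore in the set): holds — descendants of TestScore are {ClassSize, PeerGroup}; none are in {Neighborhood}.
Condition 2 (every backdoor path blocked by {Neighborhood}):
  P1: blocked at fork node Neighborhood ∈ conditioning set.
{Neighborhood} satisfies the backdoor criterion.

Yes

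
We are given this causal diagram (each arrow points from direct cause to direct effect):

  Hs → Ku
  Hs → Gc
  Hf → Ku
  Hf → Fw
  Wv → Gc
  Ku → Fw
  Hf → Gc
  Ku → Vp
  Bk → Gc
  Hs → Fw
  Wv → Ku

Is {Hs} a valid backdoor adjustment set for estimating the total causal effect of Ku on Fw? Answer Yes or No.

Backdoor paths from Ku to Fw (paths whose first edge points into Ku):
  P1: Ku <- Hs -> Gc <- Hf -> Fw
  P2: Ku <- Hs -> Fw
  P3: Ku <- Hf -> Gc <- Hs -> Fw
  P4: Ku <- Hf -> Fw
  P5: Ku <- Wv -> Gc <- Hs -> Fw
  P6: Ku <- Wv -> Gc <- Hf -> Fw
Condition 1 (no descendant of Ku in the set): holds — descendants of Ku are {Fw, Vp}; none are in {Hs}.
Condition 2 (every backdoor path blocked by {Hs}):
  P1: blocked at fork node Hs ∈ conditioning set.
  P2: blocked at fork node Hs ∈ conditioning set.
  P3: blocked at collider Gc (neither it nor any descendant is in the conditioning set).
  P4: open — no interior node is in the conditioning set.
  P5: blocked at collider Gc (neither it nor any descendant is in the conditioning set).
  P6: blocked at collider Gc (neither it nor any descendant is in the conditioning set).
{Hs} does not satisfy the backdoor criterion.

No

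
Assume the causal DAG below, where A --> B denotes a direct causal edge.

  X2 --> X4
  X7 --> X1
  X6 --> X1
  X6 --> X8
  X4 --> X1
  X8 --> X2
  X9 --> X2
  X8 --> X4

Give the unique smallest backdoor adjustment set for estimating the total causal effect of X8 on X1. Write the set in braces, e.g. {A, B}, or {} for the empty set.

{X6}

Variables eligible for adjustment (non-descendants of X8, excluding X8 and X1): {X6, X7, X9}.
Backdoor paths from X8 to X1:
  P1: X8 <- X6 -> X1
The empty set is not sufficient: P1 (X8 <- X6 -> X1) has no collider blocking it and no conditioned non-collider, so it is open.
Try {X6}:
  P1: blocked at fork node X6 ∈ conditioning set.
{X6} contains no descendant of X8 and blocks every backdoor path.
No other singleton works — e.g. {X9} leaves P1 open — so {X6} is the unique smallest valid adjustment set.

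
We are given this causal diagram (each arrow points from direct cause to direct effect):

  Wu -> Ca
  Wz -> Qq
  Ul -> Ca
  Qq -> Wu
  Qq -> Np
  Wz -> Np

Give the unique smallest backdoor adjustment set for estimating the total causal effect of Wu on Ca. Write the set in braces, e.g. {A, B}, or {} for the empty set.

Variables eligible for adjustment (non-descendants of Wu, excluding Wu and Ca): {Np, Qq, Ul, Wz}.
Backdoor paths from Wu to Ca:
  (none)
With no backdoor paths the empty set already satisfies the criterion, and it is trivially minimal.

{}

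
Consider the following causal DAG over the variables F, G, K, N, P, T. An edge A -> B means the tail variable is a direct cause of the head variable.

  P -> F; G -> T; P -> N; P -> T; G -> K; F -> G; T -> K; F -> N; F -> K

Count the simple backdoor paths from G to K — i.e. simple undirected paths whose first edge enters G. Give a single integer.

A backdoor path from G to K is any simple undirected path whose first edge points into G (i.e. leaves G via a parent).
Parents of G: {F}.
Enumerating:
  P1: G <- F <- P -> T -> K
  P2: G <- F -> N <- P -> T -> K
  P3: G <- F -> K
That exhausts the simple backdoor paths. Count: 3.

3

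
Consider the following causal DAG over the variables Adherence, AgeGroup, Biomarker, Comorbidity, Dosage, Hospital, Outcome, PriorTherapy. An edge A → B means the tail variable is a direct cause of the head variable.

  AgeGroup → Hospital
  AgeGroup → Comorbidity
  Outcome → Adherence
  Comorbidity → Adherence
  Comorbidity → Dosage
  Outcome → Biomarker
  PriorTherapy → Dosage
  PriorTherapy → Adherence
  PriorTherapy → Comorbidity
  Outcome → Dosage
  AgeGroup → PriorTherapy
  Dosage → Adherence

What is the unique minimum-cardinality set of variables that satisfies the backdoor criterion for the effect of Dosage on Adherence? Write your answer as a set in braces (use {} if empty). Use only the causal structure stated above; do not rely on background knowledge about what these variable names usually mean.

{Comorbidity, Outcome, PriorTherapy}

Variables eligible for adjustment (non-descendants of Dosage, excluding Dosage and Adherence): {AgeGroup, Biomarker, Comorbidity, Hospital, Outcome, PriorTherapy}.
Backdoor paths from Dosage to Adherence:
  P1: Dosage <- PriorTherapy <- AgeGroup -> Comorbidity -> Adherence
  P2: Dosage <- PriorTherapy -> Comorbidity -> Adherence
  P3: Dosage <- PriorTherapy -> Adherence
  P4: Dosage <- Outcome -> Adherence
  P5: Dosage <- Comorbidity <- AgeGroup -> PriorTherapy -> Adherence
  P6: Dosage <- Comorbidity <- PriorTherapy -> Adherence
  P7: Dosage <- Comorbidity -> Adherence
The empty set is not sufficient: P1 (Dosage <- PriorTherapy <- AgeGroup -> Comorbidity -> Adherence) has no collider blocking it and no conditioned non-collider, so it is open.
Try {Comorbidity, Outcome, PriorTherapy}:
  P1: blocked at chain node PriorTherapy ∈ conditioning set.
  P2: blocked at fork node PriorTherapy ∈ conditioning set.
  P3: blocked at fork node PriorTherapy ∈ conditioning set.
  P4: blocked at fork node Outcome ∈ conditioning set.
  P5: blocked at chain node Comorbidity ∈ conditioning set.
  P6: blocked at chain node Comorbidity ∈ conditioning set.
  P7: blocked at fork node Comorbidity ∈ conditioning set.
{Comorbidity, Outcome, PriorTherapy} contains no descendant of Dosage and blocks every backdoor path.
Every element of {Comorbidity, Outcome, PriorTherapy} is needed (dropping Comorbidity leaves P7 open; dropping Outcome leaves P4 open; dropping PriorTherapy leaves P3 open), so no proper subset is valid.
Among all size-3 subsets of the eligible variables, only {Comorbidity, Outcome, PriorTherapy} blocks every backdoor path, so it is the unique smallest valid adjustment set.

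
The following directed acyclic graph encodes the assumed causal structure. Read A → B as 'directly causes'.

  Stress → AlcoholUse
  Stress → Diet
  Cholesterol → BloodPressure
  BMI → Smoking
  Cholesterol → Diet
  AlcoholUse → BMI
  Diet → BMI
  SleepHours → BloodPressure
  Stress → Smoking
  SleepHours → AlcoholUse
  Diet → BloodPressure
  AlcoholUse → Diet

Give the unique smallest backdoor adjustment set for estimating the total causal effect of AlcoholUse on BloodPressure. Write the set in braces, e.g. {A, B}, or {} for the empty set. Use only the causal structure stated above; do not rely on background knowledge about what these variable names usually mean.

{SleepHours, Stress}

Variables eligible for adjustment (non-descendants of AlcoholUse, excluding AlcoholUse and BloodPressure): {Cholesterol, SleepHours, Stress}.
Backdoor paths from AlcoholUse to BloodPressure:
  P1: AlcoholUse <- SleepHours -> BloodPressure
  P2: AlcoholUse <- Stress -> Diet <- Cholesterol -> BloodPressure
  P3: AlcoholUse <- Stress -> Diet -> BloodPressure
  P4: AlcoholUse <- Stress -> Smoking <- BMI <- Diet <- Cholesterol -> BloodPressure
  P5: AlcoholUse <- Stress -> Smoking <- BMI <- Diet -> BloodPressure
The empty set is not sufficient: P1 (AlcoholUse <- SleepHours -> BloodPressure) has no collider blocking it and no conditioned non-collider, so it is open.
Try {SleepHours, Stress}:
  P1: blocked at fork node SleepHours ∈ conditioning set.
  P2: blocked at fork node Stress ∈ conditioning set.
  P3: blocked at fork node Stress ∈ conditioning set.
  P4: blocked at fork node Stress ∈ conditioning set.
  P5: blocked at fork node Stress ∈ conditioning set.
{SleepHours, Stress} contains no descendant of AlcoholUse and blocks every backdoor path.
Every element of {SleepHours, Stress} is needed (dropping SleepHours leaves P1 open; dropping Stress leaves P3 open), so no proper subset is valid.
Among all size-2 subsets of the eligible variables, only {SleepHours, Stress} blocks every backdoor path, so it is the unique smallest valid adjustment set.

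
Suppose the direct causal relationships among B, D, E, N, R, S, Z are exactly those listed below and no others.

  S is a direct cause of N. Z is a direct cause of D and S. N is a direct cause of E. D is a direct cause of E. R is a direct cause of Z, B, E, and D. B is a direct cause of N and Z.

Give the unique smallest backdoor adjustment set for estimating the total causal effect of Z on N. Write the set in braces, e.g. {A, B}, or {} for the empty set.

Variables eligible for adjustment (non-descendants of Z, excluding Z and N): {B, R}.
Backdoor paths from Z to N:
  P1: Z <- R -> B -> N
  P2: Z <- R -> D -> E <- N
  P3: Z <- R -> E <- N
  P4: Z <- B <- R -> D -> E <- N
  P5: Z <- B <- R -> E <- N
  P6: Z <- B -> N
The empty set is not sufficient: P1 (Z <- R -> B -> N) has no collider blocking it and no conditioned non-collider, so it is open.
Try {B}:
  P1: blocked at chain node B ∈ conditioning set.
  P2: blocked at collider E (neither it nor any descendant is in the conditioning set).
  P3: blocked at collider E (neither it nor any descendant is in the conditioning set).
  P4: blocked at chain node B ∈ conditioning set.
  P5: blocked at chain node B ∈ conditioning set.
  P6: blocked at fork node B ∈ conditioning set.
{B} contains no descendant of Z and blocks every backdoor path.
No other singleton works — e.g. {R} leaves P6 open — so {B} is the unique smallest valid adjustment set.

{B}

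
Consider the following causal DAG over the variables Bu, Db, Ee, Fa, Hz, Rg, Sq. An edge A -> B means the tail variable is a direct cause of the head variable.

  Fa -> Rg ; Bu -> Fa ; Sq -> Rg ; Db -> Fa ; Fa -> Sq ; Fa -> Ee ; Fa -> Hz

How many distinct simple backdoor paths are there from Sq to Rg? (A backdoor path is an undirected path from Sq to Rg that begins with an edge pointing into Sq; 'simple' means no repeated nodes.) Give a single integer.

A backdoor path from Sq to Rg is any simple undirected path whose first edge points into Sq (i.e. leaves Sq via a parent).
Parents of Sq: {Fa}.
Enumerating:
  P1: Sq <- Fa -> Rg
That exhausts the simple backdoor paths. Count: 1.

1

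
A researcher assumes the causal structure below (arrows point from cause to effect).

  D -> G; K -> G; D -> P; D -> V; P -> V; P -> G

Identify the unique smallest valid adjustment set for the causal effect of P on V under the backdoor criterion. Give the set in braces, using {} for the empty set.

Variables eligible for adjustment (non-descendants of P, excluding P and V): {D, K}.
Backdoor paths from P to V:
  P1: P <- D -> V
The empty set is not sufficient: P1 (P <- D -> V) has no collider blocking it and no conditioned non-collider, so it is open.
Try {D}:
  P1: blocked at fork node D ∈ conditioning set.
{D} contains no descendant of P and blocks every backdoor path.
No other singleton works — e.g. {K} leaves P1 open — so {D} is the unique smallest valid adjustment set.

{D}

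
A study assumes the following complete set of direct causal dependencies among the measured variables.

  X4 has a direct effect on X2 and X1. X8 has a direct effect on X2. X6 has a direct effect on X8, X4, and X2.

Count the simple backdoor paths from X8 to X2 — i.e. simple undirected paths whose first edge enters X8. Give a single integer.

2

A backdoor path from X8 to X2 is any simple undirected path whose first edge points into X8 (i.e. leaves X8 via a parent).
Parents of X8: {X6}.
Enumerating:
  P1: X8 <- X6 -> X4 -> X2
  P2: X8 <- X6 -> X2
That exhausts the simple backdoor paths. Count: 2.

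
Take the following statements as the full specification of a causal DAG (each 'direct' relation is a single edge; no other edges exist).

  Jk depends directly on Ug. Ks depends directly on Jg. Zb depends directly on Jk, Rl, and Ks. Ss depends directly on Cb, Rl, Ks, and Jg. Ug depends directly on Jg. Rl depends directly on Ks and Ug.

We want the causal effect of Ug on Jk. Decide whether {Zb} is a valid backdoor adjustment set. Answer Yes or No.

No

Backdoor paths from Ug to Jk (paths whose first edge points into Ug):
  P1: Ug <- Jg -> Ks -> Rl -> Zb <- Jk
  P2: Ug <- Jg -> Ks -> Ss <- Rl -> Zb <- Jk
  P3: Ug <- Jg -> Ks -> Zb <- Jk
  P4: Ug <- Jg -> Ss <- Ks -> Rl -> Zb <- Jk
  P5: Ug <- Jg -> Ss <- Ks -> Zb <- Jk
  P6: Ug <- Jg -> Ss <- Rl <- Ks -> Zb <- Jk
  P7: Ug <- Jg -> Ss <- Rl -> Zb <- Jk
Condition 1 (no descendant of Ug in the set): FAILS — Zb is a descendant of Ug.
Condition 2 (every backdoor path blocked by {Zb}):
  P1: open — collider(s) Zb are conditioned on (or have a conditioned descendant) and no non-collider on the path is in the set.
  P2: blocked at collider Ss (neither it nor any descendant is in the conditioning set).
  P3: open — collider(s) Zb are conditioned on (or have a conditioned descendant) and no non-collider on the path is in the set.
  P4: blocked at collider Ss (neither it nor any descendant is in the conditioning set).
  P5: blocked at collider Ss (neither it nor any descendant is in the conditioning set).
  P6: blocked at collider Ss (neither it nor any descendant is in the conditioning set).
  P7: blocked at collider Ss (neither it nor any descendant is in the conditioning set).
{Zb} does not satisfy the backdoor criterion.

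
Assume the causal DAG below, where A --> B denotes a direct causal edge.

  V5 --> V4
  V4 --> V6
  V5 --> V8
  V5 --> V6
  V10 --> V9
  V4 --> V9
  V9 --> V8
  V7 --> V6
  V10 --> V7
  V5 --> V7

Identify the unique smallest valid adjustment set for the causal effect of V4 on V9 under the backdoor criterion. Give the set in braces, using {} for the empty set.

Variables eligible for adjustment (non-descendants of V4, excluding V4 and V9): {V10, V5, V7}.
Backdoor paths from V4 to V9:
  P1: V4 <- V5 -> V7 <- V10 -> V9
  P2: V4 <- V5 -> V6 <- V7 <- V10 -> V9
  P3: V4 <- V5 -> V8 <- V9
Each backdoor path contains an unconditioned collider, so every path is already blocked with the empty conditioning set:
  P1: blocked at collider V7 (neither it nor any descendant is in the conditioning set).
  P2: blocked at collider V6 (neither it nor any descendant is in the conditioning set).
  P3: blocked at collider V8 (neither it nor any descendant is in the conditioning set).
The empty set is therefore the unique smallest valid set.

{}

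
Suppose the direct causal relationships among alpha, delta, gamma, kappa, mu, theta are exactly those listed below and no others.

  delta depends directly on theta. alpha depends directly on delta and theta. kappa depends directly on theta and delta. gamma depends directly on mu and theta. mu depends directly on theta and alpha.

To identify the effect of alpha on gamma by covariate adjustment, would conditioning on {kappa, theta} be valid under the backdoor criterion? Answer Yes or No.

Backdoor paths from alpha to gamma (paths whose first edge points into alpha):
  P1: alpha <- theta -> mu -> gamma
  P2: alpha <- theta -> gamma
  P3: alpha <- delta <- theta -> mu -> gamma
  P4: alpha <- delta <- theta -> gamma
  P5: alpha <- delta -> kappa <- theta -> mu -> gamma
  P6: alpha <- delta -> kappa <- theta -> gamma
Condition 1 (no descendant of alpha in the set): holds — descendants of alpha are {gamma, mu}; none are in {kappa, theta}.
Condition 2 (every backdoor path blocked by {kappa, theta}):
  P1: blocked at fork node theta ∈ conditioning set.
  P2: blocked at fork node theta ∈ conditioning set.
  P3: blocked at fork node theta ∈ conditioning set.
  P4: blocked at fork node theta ∈ conditioning set.
  P5: blocked at fork node theta ∈ conditioning set.
  P6: blocked at fork node theta ∈ conditioning set.
{kappa, theta} satisfies the backdoor criterion.

Yes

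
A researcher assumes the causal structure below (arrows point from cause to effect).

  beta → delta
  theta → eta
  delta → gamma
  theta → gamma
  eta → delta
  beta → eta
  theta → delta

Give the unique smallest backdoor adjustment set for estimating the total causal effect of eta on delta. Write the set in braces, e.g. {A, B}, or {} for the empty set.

{beta, theta}

Variables eligible for adjustment (non-descendants of eta, excluding eta and delta): {beta, theta}.
Backdoor paths from eta to delta:
  P1: eta <- beta -> delta
  P2: eta <- theta -> delta
  P3: eta <- theta -> gamma <- delta
The empty set is not sufficient: P1 (eta <- beta -> delta) has no collider blocking it and no conditioned non-collider, so it is open.
Try {beta, theta}:
  P1: blocked at fork node beta ∈ conditioning set.
  P2: blocked at fork node theta ∈ conditioning set.
  P3: blocked at fork node theta ∈ conditioning set.
{beta, theta} contains no descendant of eta and blocks every backdoor path.
Every element of {beta, theta} is needed (dropping beta leaves P1 open; dropping theta leaves P2 open), so no proper subset is valid.
Among all size-2 subsets of the eligible variables, only {beta, theta} blocks every backdoor path, so it is the unique smallest valid adjustment set.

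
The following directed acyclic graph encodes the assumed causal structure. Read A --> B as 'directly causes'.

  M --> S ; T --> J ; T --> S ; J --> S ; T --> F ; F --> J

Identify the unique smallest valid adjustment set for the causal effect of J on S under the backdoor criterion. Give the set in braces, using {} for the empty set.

Variables eligible for adjustment (non-descendants of J, excluding J and S): {F, M, T}.
Backdoor paths from J to S:
  P1: J <- T -> S
  P2: J <- F <- T -> S
The empty set is not sufficient: P1 (J <- T -> S) has no collider blocking it and no conditioned non-collider, so it is open.
Try {T}:
  P1: blocked at fork node T ∈ conditioning set.
  P2: blocked at fork node T ∈ conditioning set.
{T} contains no descendant of J and blocks every backdoor path.
No other singleton works — e.g. {M} leaves P1 open — so {T} is the unique smallest valid adjustment set.

{T}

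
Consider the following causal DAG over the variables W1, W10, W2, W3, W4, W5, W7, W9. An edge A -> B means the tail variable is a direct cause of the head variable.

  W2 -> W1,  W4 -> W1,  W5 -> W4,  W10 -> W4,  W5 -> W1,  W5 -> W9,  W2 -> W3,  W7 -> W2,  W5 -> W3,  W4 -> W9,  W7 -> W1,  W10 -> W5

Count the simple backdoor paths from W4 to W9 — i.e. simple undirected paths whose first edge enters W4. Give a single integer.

2

A backdoor path from W4 to W9 is any simple undirected path whose first edge points into W4 (i.e. leaves W4 via a parent).
Parents of W4: {W10, W5}.
Enumerating:
  P1: W4 <- W10 -> W5 -> W9
  P2: W4 <- W5 -> W9
That exhausts the simple backdoor paths. Count: 2.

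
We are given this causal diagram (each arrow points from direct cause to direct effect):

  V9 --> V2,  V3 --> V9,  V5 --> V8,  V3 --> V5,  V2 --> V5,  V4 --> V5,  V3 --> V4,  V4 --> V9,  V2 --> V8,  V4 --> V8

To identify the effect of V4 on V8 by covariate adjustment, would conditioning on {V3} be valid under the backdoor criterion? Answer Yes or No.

Backdoor paths from V4 to V8 (paths whose first edge points into V4):
  P1: V4 <- V3 -> V9 -> V2 -> V5 -> V8
  P2: V4 <- V3 -> V9 -> V2 -> V8
  P3: V4 <- V3 -> V5 <- V2 -> V8
  P4: V4 <- V3 -> V5 -> V8
Condition 1 (no descendant of V4 in the set): holds — descendants of V4 are {V2, V5, V8, V9}; none are in {V3}.
Condition 2 (every backdoor path blocked by {V3}):
  P1: blocked at fork node V3 ∈ conditioning set.
  P2: blocked at fork node V3 ∈ conditioning set.
  P3: blocked at fork node V3 ∈ conditioning set.
  P4: blocked at fork node V3 ∈ conditioning set.
{V3} satisfies the backdoor criterion.

Yes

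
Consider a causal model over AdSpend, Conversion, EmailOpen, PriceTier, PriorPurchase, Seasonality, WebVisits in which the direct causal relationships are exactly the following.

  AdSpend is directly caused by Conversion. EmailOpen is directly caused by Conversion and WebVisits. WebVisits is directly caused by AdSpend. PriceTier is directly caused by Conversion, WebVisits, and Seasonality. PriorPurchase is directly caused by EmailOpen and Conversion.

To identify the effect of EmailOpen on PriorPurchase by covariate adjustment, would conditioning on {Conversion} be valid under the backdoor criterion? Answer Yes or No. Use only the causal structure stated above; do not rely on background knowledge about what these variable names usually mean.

Yes

Backdoor paths from EmailOpen to PriorPurchase (paths whose first edge points into EmailOpen):
  P1: EmailOpen <- Conversion -> PriorPurchase
  P2: EmailOpen <- WebVisits <- AdSpend <- Conversion -> PriorPurchase
  P3: EmailOpen <- WebVisits -> PriceTier <- Conversion -> PriorPurchase
Condition 1 (no descendant of EmailOpen in the set): holds — descendants of EmailOpen are {PriorPurchase}; none are in {Conversion}.
Condition 2 (every backdoor path blocked by {Conversion}):
  P1: blocked at fork node Conversion ∈ conditioning set.
  P2: blocked at fork node Conversion ∈ conditioning set.
  P3: blocked at collider PriceTier (neither it nor any descendant is in the conditioning set).
{Conversion} satisfies the backdoor criterion.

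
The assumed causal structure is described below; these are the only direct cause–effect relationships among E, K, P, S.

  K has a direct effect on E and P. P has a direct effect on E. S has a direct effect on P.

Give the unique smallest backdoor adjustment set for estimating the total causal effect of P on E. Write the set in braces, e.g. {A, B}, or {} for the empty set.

{K}

Variables eligible for adjustment (non-descendants of P, excluding P and E): {K, S}.
Backdoor paths from P to E:
  P1: P <- K -> E
The empty set is not sufficient: P1 (P <- K -> E) has no collider blocking it and no conditioned non-collider, so it is open.
Try {K}:
  P1: blocked at fork node K ∈ conditioning set.
{K} contains no descendant of P and blocks every backdoor path.
No other singleton works — e.g. {S} leaves P1 open — so {K} is the unique smallest valid adjustment set.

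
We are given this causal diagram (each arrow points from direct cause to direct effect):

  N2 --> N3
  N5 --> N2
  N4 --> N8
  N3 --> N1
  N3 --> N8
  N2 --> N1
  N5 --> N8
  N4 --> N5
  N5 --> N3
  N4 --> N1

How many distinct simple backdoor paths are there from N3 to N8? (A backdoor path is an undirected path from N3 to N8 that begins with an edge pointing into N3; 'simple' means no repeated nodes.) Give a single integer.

7

A backdoor path from N3 to N8 is any simple undirected path whose first edge points into N3 (i.e. leaves N3 via a parent).
Parents of N3: {N2, N5}.
Enumerating:
  P1: N3 <- N5 <- N4 -> N8
  P2: N3 <- N5 -> N2 -> N1 <- N4 -> N8
  P3: N3 <- N5 -> N8
  P4: N3 <- N2 <- N5 <- N4 -> N8
  P5: N3 <- N2 <- N5 -> N8
  P6: N3 <- N2 -> N1 <- N4 -> N5 -> N8
  P7: N3 <- N2 -> N1 <- N4 -> N8
That exhausts the simple backdoor paths. Count: 7.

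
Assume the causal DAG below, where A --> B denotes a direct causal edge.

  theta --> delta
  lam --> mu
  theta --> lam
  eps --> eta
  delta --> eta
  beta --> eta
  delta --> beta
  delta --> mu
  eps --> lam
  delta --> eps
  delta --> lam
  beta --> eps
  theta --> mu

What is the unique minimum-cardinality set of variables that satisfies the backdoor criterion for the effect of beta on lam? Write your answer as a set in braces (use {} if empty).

{delta}

Variables eligible for adjustment (non-descendants of beta, excluding beta and lam): {delta, theta}.
Backdoor paths from beta to lam:
  P1: beta <- delta <- theta -> lam
  P2: beta <- delta <- theta -> mu <- lam
  P3: beta <- delta -> eps -> lam
  P4: beta <- delta -> eta <- eps -> lam
  P5: beta <- delta -> lam
  P6: beta <- delta -> mu <- theta -> lam
  P7: beta <- delta -> mu <- lam
The empty set is not sufficient: P1 (beta <- delta <- theta -> lam) has no collider blocking it and no conditioned non-collider, so it is open.
Try {delta}:
  P1: blocked at chain node delta ∈ conditioning set.
  P2: blocked at chain node delta ∈ conditioning set.
  P3: blocked at fork node delta ∈ conditioning set.
  P4: blocked at fork node delta ∈ conditioning set.
  P5: blocked at fork node delta ∈ conditioning set.
  P6: blocked at fork node delta ∈ conditioning set.
  P7: blocked at fork node delta ∈ conditioning set.
{delta} contains no descendant of beta and blocks every backdoor path.
No other singleton works — e.g. {theta} leaves P3 open — so {delta} is the unique smallest valid adjustment set.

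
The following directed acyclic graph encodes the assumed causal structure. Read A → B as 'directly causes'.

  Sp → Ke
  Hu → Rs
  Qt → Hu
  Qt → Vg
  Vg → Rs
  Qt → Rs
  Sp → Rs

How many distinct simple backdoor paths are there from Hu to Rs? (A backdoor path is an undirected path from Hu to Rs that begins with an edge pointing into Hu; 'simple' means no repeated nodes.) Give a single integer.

A backdoor path from Hu to Rs is any simple undirected path whose first edge points into Hu (i.e. leaves Hu via a parent).
Parents of Hu: {Qt}.
Enumerating:
  P1: Hu <- Qt -> Vg -> Rs
  P2: Hu <- Qt -> Rs
That exhausts the simple backdoor paths. Count: 2.

2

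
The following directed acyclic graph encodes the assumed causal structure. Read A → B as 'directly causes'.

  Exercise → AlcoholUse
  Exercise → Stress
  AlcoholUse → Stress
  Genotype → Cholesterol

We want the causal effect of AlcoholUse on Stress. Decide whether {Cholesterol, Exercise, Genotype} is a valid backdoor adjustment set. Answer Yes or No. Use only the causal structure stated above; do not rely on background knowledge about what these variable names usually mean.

Yes

Backdoor paths from AlcoholUse to Stress (paths whose first edge points into AlcoholUse):
  P1: AlcoholUse <- Exercise -> Stress
Condition 1 (no descendant of AlcoholUse in the set): holds — descendants of AlcoholUse are {Stress}; none are in {Cholesterol, Exercise, Genotype}.
Condition 2 (every backdoor path blocked by {Cholesterol, Exercise, Genotype}):
  P1: blocked at fork node Exercise ∈ conditioning set.
{Cholesterol, Exercise, Genotype} satisfies the backdoor criterion.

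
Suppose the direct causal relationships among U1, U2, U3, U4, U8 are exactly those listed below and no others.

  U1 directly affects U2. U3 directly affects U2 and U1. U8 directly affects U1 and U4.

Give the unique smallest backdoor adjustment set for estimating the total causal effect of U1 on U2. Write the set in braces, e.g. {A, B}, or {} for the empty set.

{U3}

Variables eligible for adjustment (non-descendants of U1, excluding U1 and U2): {U3, U4, U8}.
Backdoor paths from U1 to U2:
  P1: U1 <- U3 -> U2
The empty set is not sufficient: P1 (U1 <- U3 -> U2) has no collider blocking it and no conditioned non-collider, so it is open.
Try {U3}:
  P1: blocked at fork node U3 ∈ conditioning set.
{U3} contains no descendant of U1 and blocks every backdoor path.
No other singleton works — e.g. {U8} leaves P1 open — so {U3} is the unique smallest valid adjustment set.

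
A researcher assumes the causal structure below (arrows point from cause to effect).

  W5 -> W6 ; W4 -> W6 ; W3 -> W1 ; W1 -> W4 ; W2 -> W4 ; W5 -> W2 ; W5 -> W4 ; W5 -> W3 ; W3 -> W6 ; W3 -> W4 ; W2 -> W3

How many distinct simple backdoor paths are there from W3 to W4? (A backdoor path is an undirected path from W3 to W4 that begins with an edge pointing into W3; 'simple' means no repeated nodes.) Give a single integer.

A backdoor path from W3 to W4 is any simple undirected path whose first edge points into W3 (i.e. leaves W3 via a parent).
Parents of W3: {W2, W5}.
Enumerating:
  P1: W3 <- W5 -> W2 -> W4
  P2: W3 <- W5 -> W4
  P3: W3 <- W5 -> W6 <- W4
  P4: W3 <- W2 <- W5 -> W4
  P5: W3 <- W2 <- W5 -> W6 <- W4
  P6: W3 <- W2 -> W4
That exhausts the simple backdoor paths. Count: 6.

6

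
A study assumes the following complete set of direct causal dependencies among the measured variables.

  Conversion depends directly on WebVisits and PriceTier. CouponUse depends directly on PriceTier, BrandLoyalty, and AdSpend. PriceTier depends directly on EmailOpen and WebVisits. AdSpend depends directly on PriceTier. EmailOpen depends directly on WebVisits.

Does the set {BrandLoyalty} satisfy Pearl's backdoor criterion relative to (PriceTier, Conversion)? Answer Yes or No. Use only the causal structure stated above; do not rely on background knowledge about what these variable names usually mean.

Backdoor paths from PriceTier to Conversion (paths whose first edge points into PriceTier):
  P1: PriceTier <- WebVisits -> Conversion
  P2: PriceTier <- EmailOpen <- WebVisits -> Conversion
Condition 1 (no descendant of PriceTier in the set): holds — descendants of PriceTier are {AdSpend, Conversion, CouponUse}; none are in {BrandLoyalty}.
Condition 2 (every backdoor path blocked by {BrandLoyalty}):
  P1: open — no interior node is in the conditioning set.
  P2: open — no interior node is in the conditioning set.
{BrandLoyalty} does not satisfy the backdoor criterion.

No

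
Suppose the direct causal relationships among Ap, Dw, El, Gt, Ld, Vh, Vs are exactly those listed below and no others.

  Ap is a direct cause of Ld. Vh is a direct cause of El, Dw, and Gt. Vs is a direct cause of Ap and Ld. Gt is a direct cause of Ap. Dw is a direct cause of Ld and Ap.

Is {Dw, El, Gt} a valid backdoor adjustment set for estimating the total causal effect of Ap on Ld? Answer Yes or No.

Backdoor paths from Ap to Ld (paths whose first edge points into Ap):
  P1: Ap <- Vs -> Ld
  P2: Ap <- Gt <- Vh -> Dw -> Ld
  P3: Ap <- Dw -> Ld
Condition 1 (no descendant of Ap in the set): holds — descendants of Ap are {Ld}; none are in {Dw, El, Gt}.
Condition 2 (every backdoor path blocked by {Dw, El, Gt}):
  P1: open — no interior node is in the conditioning set.
  P2: blocked at chain node Gt ∈ conditioning set.
  P3: blocked at fork node Dw ∈ conditioning set.
{Dw, El, Gt} does not satisfy the backdoor criterion.

No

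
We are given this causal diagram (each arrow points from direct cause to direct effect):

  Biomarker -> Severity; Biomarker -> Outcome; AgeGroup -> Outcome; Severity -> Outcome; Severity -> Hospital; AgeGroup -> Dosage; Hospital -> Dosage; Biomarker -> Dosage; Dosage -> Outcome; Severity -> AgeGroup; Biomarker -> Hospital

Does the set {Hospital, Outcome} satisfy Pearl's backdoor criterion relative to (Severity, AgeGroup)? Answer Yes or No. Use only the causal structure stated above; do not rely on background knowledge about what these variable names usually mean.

Backdoor paths from Severity to AgeGroup (paths whose first edge points into Severity):
  P1: Severity <- Biomarker -> Hospital -> Dosage <- AgeGroup
  P2: Severity <- Biomarker -> Hospital -> Dosage -> Outcome <- AgeGroup
  P3: Severity <- Biomarker -> Dosage <- AgeGroup
  P4: Severity <- Biomarker -> Dosage -> Outcome <- AgeGroup
  P5: Severity <- Biomarker -> Outcome <- AgeGroup
  P6: Severity <- Biomarker -> Outcome <- Dosage <- AgeGroup
Condition 1 (no descendant of Severity in the set): FAILS — Hospital and Outcome are descendants of Severity.
Condition 2 (every backdoor path blocked by {Hospital, Outcome}):
  P1: blocked at chain node Hospital ∈ conditioning set.
  P2: blocked at chain node Hospital ∈ conditioning set.
  P3: open — collider(s) Dosage are conditioned on (or have a conditioned descendant) and no non-collider on the path is in the set.
  P4: open — collider(s) Outcome are conditioned on (or have a conditioned descendant) and no non-collider on the path is in the set.
  P5: open — collider(s) Outcome are conditioned on (or have a conditioned descendant) and no non-collider on the path is in the set.
  P6: open — collider(s) Outcome are conditioned on (or have a conditioned descendant) and no non-collider on the path is in the set.
{Hospital, Outcome} does not satisfy the backdoor criterion.

No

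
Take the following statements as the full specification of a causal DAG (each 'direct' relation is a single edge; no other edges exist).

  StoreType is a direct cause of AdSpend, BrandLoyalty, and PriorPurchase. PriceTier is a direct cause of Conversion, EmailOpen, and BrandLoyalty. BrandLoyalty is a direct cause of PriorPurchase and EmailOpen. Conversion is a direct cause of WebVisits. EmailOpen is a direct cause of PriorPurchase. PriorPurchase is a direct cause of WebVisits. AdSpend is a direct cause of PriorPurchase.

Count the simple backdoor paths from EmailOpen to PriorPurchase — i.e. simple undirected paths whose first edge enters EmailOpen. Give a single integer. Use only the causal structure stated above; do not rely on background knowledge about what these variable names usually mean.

8

A backdoor path from EmailOpen to PriorPurchase is any simple undirected path whose first edge points into EmailOpen (i.e. leaves EmailOpen via a parent).
Parents of EmailOpen: {BrandLoyalty, PriceTier}.
Enumerating:
  P1: EmailOpen <- PriceTier -> BrandLoyalty <- StoreType -> AdSpend -> PriorPurchase
  P2: EmailOpen <- PriceTier -> BrandLoyalty <- StoreType -> PriorPurchase
  P3: EmailOpen <- PriceTier -> BrandLoyalty -> PriorPurchase
  P4: EmailOpen <- PriceTier -> Conversion -> WebVisits <- PriorPurchase
  P5: EmailOpen <- BrandLoyalty <- PriceTier -> Conversion -> WebVisits <- PriorPurchase
  P6: EmailOpen <- BrandLoyalty <- StoreType -> AdSpend -> PriorPurchase
  P7: EmailOpen <- BrandLoyalty <- StoreType -> PriorPurchase
  P8: EmailOpen <- BrandLoyalty -> PriorPurchase
That exhausts the simple backdoor paths. Count: 8.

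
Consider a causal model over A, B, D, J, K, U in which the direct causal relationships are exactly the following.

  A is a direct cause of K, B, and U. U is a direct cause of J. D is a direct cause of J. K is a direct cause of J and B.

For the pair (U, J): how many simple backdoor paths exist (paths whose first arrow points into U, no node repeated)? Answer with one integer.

A backdoor path from U to J is any simple undirected path whose first edge points into U (i.e. leaves U via a parent).
Parents of U: {A}.
Enumerating:
  P1: U <- A -> K -> J
  P2: U <- A -> B <- K -> J
That exhausts the simple backdoor paths. Count: 2.

2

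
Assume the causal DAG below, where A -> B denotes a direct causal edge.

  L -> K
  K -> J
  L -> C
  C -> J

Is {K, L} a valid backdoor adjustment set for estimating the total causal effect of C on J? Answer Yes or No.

Backdoor paths from C to J (paths whose first edge points into C):
  P1: C <- L -> K -> J
Condition 1 (no descendant of C in the set): holds — descendants of C are {J}; none are in {K, L}.
Condition 2 (every backdoor path blocked by {K, L}):
  P1: blocked at fork node L ∈ conditioning set.
{K, L} satisfies the backdoor criterion.

Yes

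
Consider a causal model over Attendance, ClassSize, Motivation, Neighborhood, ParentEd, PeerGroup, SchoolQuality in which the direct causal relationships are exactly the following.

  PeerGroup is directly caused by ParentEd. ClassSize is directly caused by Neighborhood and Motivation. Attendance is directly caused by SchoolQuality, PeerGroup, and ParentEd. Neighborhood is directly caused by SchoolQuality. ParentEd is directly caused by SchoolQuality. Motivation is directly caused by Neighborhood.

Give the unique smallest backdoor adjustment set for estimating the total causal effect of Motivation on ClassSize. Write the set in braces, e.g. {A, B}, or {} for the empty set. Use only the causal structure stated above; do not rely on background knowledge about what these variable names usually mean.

Variables eligible for adjustment (non-descendants of Motivation, excluding Motivation and ClassSize): {Attendance, Neighborhood, ParentEd, PeerGroup, SchoolQuality}.
Backdoor paths from Motivation to ClassSize:
  P1: Motivation <- Neighborhood -> ClassSize
The empty set is not sufficient: P1 (Motivation <- Neighborhood -> ClassSize) has no collider blocking it and no conditioned non-collider, so it is open.
Try {Neighborhood}:
  P1: blocked at fork node Neighborhood ∈ conditioning set.
{Neighborhood} contains no descendant of Motivation and blocks every backdoor path.
No other singleton works — e.g. {SchoolQuality} leaves P1 open — so {Neighborhood} is the unique smallest valid adjustment set.

{Neighborhood}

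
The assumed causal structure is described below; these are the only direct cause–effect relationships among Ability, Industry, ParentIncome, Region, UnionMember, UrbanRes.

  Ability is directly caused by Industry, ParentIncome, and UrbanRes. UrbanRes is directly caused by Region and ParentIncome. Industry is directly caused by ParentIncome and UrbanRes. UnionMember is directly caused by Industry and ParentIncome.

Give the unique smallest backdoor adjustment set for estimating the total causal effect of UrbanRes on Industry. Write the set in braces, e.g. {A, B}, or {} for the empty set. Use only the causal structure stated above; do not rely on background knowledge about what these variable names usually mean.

Variables eligible for adjustment (non-descendants of UrbanRes, excluding UrbanRes and Industry): {ParentIncome, Region}.
Backdoor paths from UrbanRes to Industry:
  P1: UrbanRes <- ParentIncome -> Industry
  P2: UrbanRes <- ParentIncome -> UnionMember <- Industry
  P3: UrbanRes <- ParentIncome -> Ability <- Industry
The empty set is not sufficient: P1 (UrbanRes <- ParentIncome -> Industry) has no collider blocking it and no conditioned non-collider, so it is open.
Try {ParentIncome}:
  P1: blocked at fork node ParentIncome ∈ conditioning set.
  P2: blocked at fork node ParentIncome ∈ conditioning set.
  P3: blocked at fork node ParentIncome ∈ conditioning set.
{ParentIncome} contains no descendant of UrbanRes and blocks every backdoor path.
No other singleton works — e.g. {Region} leaves P1 open — so {ParentIncome} is the unique smallest valid adjustment set.

{ParentIncome}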